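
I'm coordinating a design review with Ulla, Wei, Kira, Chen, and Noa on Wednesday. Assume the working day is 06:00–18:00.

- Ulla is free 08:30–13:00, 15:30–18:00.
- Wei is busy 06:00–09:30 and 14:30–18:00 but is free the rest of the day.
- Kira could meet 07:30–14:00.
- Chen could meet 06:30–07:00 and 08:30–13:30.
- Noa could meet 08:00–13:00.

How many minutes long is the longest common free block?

210

Ulla free: 08:30-13:00, 15:30-18:00.
Wei free: 09:30-14:30 (invert busy blocks within the working day).
Kira free: 07:30-14:00.
Chen free: 06:30-07:00, 08:30-13:30.
Noa free: 08:00-13:00.
Ulla ∩ Wei: 09:30-13:00.
Ulla ∩ Wei ∩ Kira: 09:30-13:00.
Ulla ∩ Wei ∩ Kira ∩ Chen: 09:30-13:00.
Ulla ∩ Wei ∩ Kira ∩ Chen ∩ Noa: 09:30-13:00.
The longest is 09:30-13:00 at 210 minutes.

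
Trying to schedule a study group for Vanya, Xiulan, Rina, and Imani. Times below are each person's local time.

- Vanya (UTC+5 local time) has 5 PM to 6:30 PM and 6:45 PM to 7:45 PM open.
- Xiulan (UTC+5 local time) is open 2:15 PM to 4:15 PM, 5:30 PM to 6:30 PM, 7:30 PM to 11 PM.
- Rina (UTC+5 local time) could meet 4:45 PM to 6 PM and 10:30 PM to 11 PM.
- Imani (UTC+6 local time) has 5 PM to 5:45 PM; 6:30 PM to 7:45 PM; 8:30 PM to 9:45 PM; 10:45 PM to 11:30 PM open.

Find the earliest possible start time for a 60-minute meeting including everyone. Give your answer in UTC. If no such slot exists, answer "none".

none

Vanya in UTC: 12:00-13:30, 13:45-14:45 (subtract 5h to convert from UTC+5).
Xiulan in UTC: 09:15-11:15, 12:30-13:30, 14:30-18:00 (subtract 5h to convert from UTC+5).
Rina in UTC: 11:45-13:00, 17:30-18:00 (subtract 5h to convert from UTC+5).
Imani in UTC: 11:00-11:45, 12:30-13:45, 14:30-15:45, 16:45-17:30 (subtract 6h to convert from UTC+6).
Vanya ∩ Xiulan: 12:30-13:30, 14:30-14:45.
Vanya ∩ Xiulan ∩ Rina: 12:30-13:00.
Vanya ∩ Xiulan ∩ Rina ∩ Imani: 12:30-13:00.
No common window is at least 60 minutes long.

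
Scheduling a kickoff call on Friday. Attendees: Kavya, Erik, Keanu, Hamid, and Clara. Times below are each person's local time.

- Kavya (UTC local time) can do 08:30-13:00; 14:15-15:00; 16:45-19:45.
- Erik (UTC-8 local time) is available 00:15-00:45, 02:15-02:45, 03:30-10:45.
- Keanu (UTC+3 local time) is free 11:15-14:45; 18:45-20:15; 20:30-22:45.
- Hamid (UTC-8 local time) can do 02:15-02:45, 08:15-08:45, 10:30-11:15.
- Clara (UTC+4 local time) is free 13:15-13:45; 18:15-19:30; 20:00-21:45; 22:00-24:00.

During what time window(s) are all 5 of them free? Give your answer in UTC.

18:30-18:45

Kavya in UTC: 08:30-13:00, 14:15-15:00, 16:45-19:45.
Erik in UTC: 08:15-08:45, 10:15-10:45, 11:30-18:45 (add 8h to convert from UTC-8).
Keanu in UTC: 08:15-11:45, 15:45-17:15, 17:30-19:45 (subtract 3h to convert from UTC+3).
Hamid in UTC: 10:15-10:45, 16:15-16:45, 18:30-19:15 (add 8h to convert from UTC-8).
Clara in UTC: 09:15-09:45, 14:15-15:30, 16:00-17:45, 18:00-20:00 (subtract 4h to convert from UTC+4).
Kavya ∩ Erik: 08:30-08:45, 10:15-10:45, 11:30-13:00, 14:15-15:00, 16:45-18:45.
Kavya ∩ Erik ∩ Keanu: 08:30-08:45, 10:15-10:45, 11:30-11:45, 16:45-17:15, 17:30-18:45.
Kavya ∩ Erik ∩ Keanu ∩ Hamid: 10:15-10:45, 18:30-18:45.
Kavya ∩ Erik ∩ Keanu ∩ Hamid ∩ Clara: 18:30-18:45.
So the common availability across everyone is 18:30-18:45.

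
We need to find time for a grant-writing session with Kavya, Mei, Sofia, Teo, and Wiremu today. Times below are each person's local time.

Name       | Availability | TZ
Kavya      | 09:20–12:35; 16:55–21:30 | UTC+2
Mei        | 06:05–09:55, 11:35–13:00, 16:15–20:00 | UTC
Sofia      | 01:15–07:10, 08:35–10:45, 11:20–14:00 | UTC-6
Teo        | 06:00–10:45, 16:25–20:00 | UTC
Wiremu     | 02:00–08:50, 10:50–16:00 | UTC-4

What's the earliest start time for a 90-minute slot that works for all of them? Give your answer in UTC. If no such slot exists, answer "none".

Kavya in UTC: 07:20-10:35, 14:55-19:30 (subtract 2h to convert from UTC+2).
Mei in UTC: 06:05-09:55, 11:35-13:00, 16:15-20:00.
Sofia in UTC: 07:15-13:10, 14:35-16:45, 17:20-20:00 (add 6h to convert from UTC-6).
Teo in UTC: 06:00-10:45, 16:25-20:00.
Wiremu in UTC: 06:00-12:50, 14:50-20:00 (add 4h to convert from UTC-4).
Kavya ∩ Mei: 07:20-09:55, 16:15-19:30.
Kavya ∩ Mei ∩ Sofia: 07:20-09:55, 16:15-16:45, 17:20-19:30.
Kavya ∩ Mei ∩ Sofia ∩ Teo: 07:20-09:55, 16:25-16:45, 17:20-19:30.
Kavya ∩ Mei ∩ Sofia ∩ Teo ∩ Wiremu: 07:20-09:55, 16:25-16:45, 17:20-19:30.
Those are the intersection windows.
The first common window of at least 90 minutes is 07:20-09:55, so the earliest start is 07:20.

07:20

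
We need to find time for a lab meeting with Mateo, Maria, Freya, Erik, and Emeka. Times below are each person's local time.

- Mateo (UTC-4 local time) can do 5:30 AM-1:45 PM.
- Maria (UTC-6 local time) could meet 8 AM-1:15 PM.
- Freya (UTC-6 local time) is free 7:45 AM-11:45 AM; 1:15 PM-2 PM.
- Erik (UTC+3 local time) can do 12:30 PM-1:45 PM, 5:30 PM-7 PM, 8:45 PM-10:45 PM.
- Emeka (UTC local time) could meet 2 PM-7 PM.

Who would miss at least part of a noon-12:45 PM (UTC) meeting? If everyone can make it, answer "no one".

Emeka, Erik, Freya, Maria

Mateo in UTC: 09:30-17:45 (add 4h to convert from UTC-4).
Maria in UTC: 14:00-19:15 (add 6h to convert from UTC-6).
Freya in UTC: 13:45-17:45, 19:15-20:00 (add 6h to convert from UTC-6).
Erik in UTC: 09:30-10:45, 14:30-16:00, 17:45-19:45 (subtract 3h to convert from UTC+3).
Emeka in UTC: 14:00-19:00.
Mateo: free for 12:00-12:45. Maria: not fully free for 12:00-12:45. Freya: not fully free for 12:00-12:45. Erik: not fully free for 12:00-12:45. Emeka: not fully free for 12:00-12:45.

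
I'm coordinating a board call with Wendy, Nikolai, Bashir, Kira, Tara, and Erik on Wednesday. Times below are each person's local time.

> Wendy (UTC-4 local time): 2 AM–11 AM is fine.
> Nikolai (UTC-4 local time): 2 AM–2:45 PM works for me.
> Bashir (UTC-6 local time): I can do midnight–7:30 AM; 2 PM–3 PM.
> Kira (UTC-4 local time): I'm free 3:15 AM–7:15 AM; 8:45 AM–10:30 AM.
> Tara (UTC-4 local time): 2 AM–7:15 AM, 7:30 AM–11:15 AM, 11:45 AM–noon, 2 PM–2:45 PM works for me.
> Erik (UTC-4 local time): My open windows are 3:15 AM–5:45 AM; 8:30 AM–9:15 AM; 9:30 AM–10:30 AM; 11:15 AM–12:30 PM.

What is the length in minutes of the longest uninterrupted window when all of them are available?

Wendy in UTC: 06:00-15:00 (add 4h to convert from UTC-4).
Nikolai in UTC: 06:00-18:45 (add 4h to convert from UTC-4).
Bashir in UTC: 06:00-13:30, 20:00-21:00 (add 6h to convert from UTC-6).
Kira in UTC: 07:15-11:15, 12:45-14:30 (add 4h to convert from UTC-4).
Tara in UTC: 06:00-11:15, 11:30-15:15, 15:45-16:00, 18:00-18:45 (add 4h to convert from UTC-4).
Erik in UTC: 07:15-09:45, 12:30-13:15, 13:30-14:30, 15:15-16:30 (add 4h to convert from UTC-4).
Wendy ∩ Nikolai: 06:00-15:00.
Wendy ∩ Nikolai ∩ Bashir: 06:00-13:30.
Wendy ∩ Nikolai ∩ Bashir ∩ Kira: 07:15-11:15, 12:45-13:30.
Wendy ∩ Nikolai ∩ Bashir ∩ Kira ∩ Tara: 07:15-11:15, 12:45-13:30.
Wendy ∩ Nikolai ∩ Bashir ∩ Kira ∩ Tara ∩ Erik: 07:15-09:45, 12:45-13:15.
The longest is 07:15-09:45 at 150 minutes.

150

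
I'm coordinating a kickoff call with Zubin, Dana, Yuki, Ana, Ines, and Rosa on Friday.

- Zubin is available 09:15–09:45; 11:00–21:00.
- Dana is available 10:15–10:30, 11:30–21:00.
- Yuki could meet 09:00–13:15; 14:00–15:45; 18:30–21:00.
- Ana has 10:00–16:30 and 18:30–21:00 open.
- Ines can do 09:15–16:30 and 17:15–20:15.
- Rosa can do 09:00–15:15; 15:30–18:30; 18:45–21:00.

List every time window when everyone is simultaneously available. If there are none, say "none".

11:30-13:15, 14:00-15:15, 15:30-15:45, 18:45-20:15

Zubin ∩ Dana: 11:30-21:00.
Zubin ∩ Dana ∩ Yuki: 11:30-13:15, 14:00-15:45, 18:30-21:00.
Zubin ∩ Dana ∩ Yuki ∩ Ana: 11:30-13:15, 14:00-15:45, 18:30-21:00.
Zubin ∩ Dana ∩ Yuki ∩ Ana ∩ Ines: 11:30-13:15, 14:00-15:45, 18:30-20:15.
Zubin ∩ Dana ∩ Yuki ∩ Ana ∩ Ines ∩ Rosa: 11:30-13:15, 14:00-15:15, 15:30-15:45, 18:45-20:15.
Those are the intersection windows.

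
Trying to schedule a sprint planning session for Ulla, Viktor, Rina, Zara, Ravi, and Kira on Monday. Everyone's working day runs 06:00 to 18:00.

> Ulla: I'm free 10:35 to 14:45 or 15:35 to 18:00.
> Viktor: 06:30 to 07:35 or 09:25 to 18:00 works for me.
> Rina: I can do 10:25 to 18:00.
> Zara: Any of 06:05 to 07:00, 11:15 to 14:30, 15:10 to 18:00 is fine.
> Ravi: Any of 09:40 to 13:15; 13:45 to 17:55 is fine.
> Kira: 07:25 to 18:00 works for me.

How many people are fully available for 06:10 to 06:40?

Zara can make the full 06:10-06:40 slot — that's 1.

1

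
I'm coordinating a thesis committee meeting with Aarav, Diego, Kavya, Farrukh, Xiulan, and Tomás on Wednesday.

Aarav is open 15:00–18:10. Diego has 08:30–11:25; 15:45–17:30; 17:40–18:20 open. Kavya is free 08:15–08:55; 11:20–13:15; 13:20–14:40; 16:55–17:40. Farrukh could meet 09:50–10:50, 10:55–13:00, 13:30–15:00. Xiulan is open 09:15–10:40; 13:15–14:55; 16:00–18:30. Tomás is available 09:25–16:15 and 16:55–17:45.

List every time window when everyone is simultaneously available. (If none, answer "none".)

Aarav ∩ Diego: 15:45-17:30, 17:40-18:10.
Aarav ∩ Diego ∩ Kavya: 16:55-17:30.
Aarav ∩ Diego ∩ Kavya ∩ Farrukh: ∅.
Aarav ∩ Diego ∩ Kavya ∩ Farrukh ∩ Xiulan: ∅.
Aarav ∩ Diego ∩ Kavya ∩ Farrukh ∩ Xiulan ∩ Tomás: ∅.
There is no time when everyone is free.

none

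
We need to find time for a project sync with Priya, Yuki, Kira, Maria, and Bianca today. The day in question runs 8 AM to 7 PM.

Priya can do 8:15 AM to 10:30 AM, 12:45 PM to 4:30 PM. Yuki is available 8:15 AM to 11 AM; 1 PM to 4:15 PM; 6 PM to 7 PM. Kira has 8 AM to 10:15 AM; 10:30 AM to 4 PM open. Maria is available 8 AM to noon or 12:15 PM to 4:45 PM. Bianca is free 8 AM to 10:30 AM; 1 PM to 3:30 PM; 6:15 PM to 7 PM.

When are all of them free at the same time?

Priya ∩ Yuki: 08:15-10:30, 13:00-16:15.
Priya ∩ Yuki ∩ Kira: 08:15-10:15, 13:00-16:00.
Priya ∩ Yuki ∩ Kira ∩ Maria: 08:15-10:15, 13:00-16:00.
Priya ∩ Yuki ∩ Kira ∩ Maria ∩ Bianca: 08:15-10:15, 13:00-15:30.

08:15-10:15, 13:00-15:30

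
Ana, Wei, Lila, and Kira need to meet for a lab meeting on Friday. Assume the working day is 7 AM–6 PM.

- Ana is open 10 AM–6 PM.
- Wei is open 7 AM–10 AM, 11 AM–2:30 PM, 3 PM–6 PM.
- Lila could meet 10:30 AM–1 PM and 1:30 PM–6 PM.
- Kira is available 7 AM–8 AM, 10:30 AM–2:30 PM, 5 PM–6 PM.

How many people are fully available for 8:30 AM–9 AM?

Wei can make the full 08:30-09:00 slot — that's 1.

1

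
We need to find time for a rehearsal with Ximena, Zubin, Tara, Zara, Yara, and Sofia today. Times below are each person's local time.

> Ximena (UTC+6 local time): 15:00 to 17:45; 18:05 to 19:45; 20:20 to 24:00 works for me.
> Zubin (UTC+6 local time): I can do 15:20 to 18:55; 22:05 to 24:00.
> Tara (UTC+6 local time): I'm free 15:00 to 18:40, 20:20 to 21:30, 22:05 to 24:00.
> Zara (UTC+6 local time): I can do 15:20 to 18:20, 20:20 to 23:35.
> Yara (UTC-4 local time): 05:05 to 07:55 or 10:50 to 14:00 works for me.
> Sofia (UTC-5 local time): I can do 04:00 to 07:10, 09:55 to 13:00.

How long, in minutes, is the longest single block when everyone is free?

145

Ximena in UTC: 09:00-11:45, 12:05-13:45, 14:20-18:00 (subtract 6h to convert from UTC+6).
Zubin in UTC: 09:20-12:55, 16:05-18:00 (subtract 6h to convert from UTC+6).
Tara in UTC: 09:00-12:40, 14:20-15:30, 16:05-18:00 (subtract 6h to convert from UTC+6).
Zara in UTC: 09:20-12:20, 14:20-17:35 (subtract 6h to convert from UTC+6).
Yara in UTC: 09:05-11:55, 14:50-18:00 (add 4h to convert from UTC-4).
Sofia in UTC: 09:00-12:10, 14:55-18:00 (add 5h to convert from UTC-5).
Ximena ∩ Zubin: 09:20-11:45, 12:05-12:55, 16:05-18:00.
Ximena ∩ Zubin ∩ Tara: 09:20-11:45, 12:05-12:40, 16:05-18:00.
Ximena ∩ Zubin ∩ Tara ∩ Zara: 09:20-11:45, 12:05-12:20, 16:05-17:35.
Ximena ∩ Zubin ∩ Tara ∩ Zara ∩ Yara: 09:20-11:45, 16:05-17:35.
Ximena ∩ Zubin ∩ Tara ∩ Zara ∩ Yara ∩ Sofia: 09:20-11:45, 16:05-17:35.
The longest is 09:20-11:45 at 145 minutes.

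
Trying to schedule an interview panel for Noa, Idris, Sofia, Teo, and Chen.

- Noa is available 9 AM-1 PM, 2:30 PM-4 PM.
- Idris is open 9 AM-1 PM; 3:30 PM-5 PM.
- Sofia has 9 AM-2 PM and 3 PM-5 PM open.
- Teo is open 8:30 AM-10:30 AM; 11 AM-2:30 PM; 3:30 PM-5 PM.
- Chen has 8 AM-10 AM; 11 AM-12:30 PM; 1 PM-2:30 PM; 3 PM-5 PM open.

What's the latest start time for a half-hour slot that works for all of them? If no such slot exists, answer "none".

15:30

Noa ∩ Idris: 09:00-13:00, 15:30-16:00.
Noa ∩ Idris ∩ Sofia: 09:00-13:00, 15:30-16:00.
Noa ∩ Idris ∩ Sofia ∩ Teo: 09:00-10:30, 11:00-13:00, 15:30-16:00.
Noa ∩ Idris ∩ Sofia ∩ Teo ∩ Chen: 09:00-10:00, 11:00-12:30, 15:30-16:00.
So the common availability across everyone is 09:00-10:00, 11:00-12:30, 15:30-16:00.
The last common window of at least 30 minutes is 15:30-16:00; a 30-minute meeting can start as late as 15:30 and still end by 16:00.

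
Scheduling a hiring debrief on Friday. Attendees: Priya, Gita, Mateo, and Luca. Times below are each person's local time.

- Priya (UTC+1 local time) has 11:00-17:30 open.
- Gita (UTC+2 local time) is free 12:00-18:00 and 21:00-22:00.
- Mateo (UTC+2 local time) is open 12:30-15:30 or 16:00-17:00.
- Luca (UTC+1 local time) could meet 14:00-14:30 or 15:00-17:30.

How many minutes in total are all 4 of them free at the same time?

Priya in UTC: 10:00-16:30 (subtract 1h to convert from UTC+1).
Gita in UTC: 10:00-16:00, 19:00-20:00 (subtract 2h to convert from UTC+2).
Mateo in UTC: 10:30-13:30, 14:00-15:00 (subtract 2h to convert from UTC+2).
Luca in UTC: 13:00-13:30, 14:00-16:30 (subtract 1h to convert from UTC+1).
Priya ∩ Gita: 10:00-16:00.
Priya ∩ Gita ∩ Mateo: 10:30-13:30, 14:00-15:00.
Priya ∩ Gita ∩ Mateo ∩ Luca: 13:00-13:30, 14:00-15:00.
So the common availability across everyone is 13:00-13:30, 14:00-15:00.
Summing the common windows: 30 + 60 = 90 minutes.

90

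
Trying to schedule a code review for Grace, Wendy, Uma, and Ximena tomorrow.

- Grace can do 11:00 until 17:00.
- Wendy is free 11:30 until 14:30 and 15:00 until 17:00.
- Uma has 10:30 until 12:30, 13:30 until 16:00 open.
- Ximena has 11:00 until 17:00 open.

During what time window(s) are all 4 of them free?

Grace ∩ Wendy: 11:30-14:30, 15:00-17:00.
Grace ∩ Wendy ∩ Uma: 11:30-12:30, 13:30-14:30, 15:00-16:00.
Grace ∩ Wendy ∩ Uma ∩ Ximena: 11:30-12:30, 13:30-14:30, 15:00-16:00.

11:30-12:30, 13:30-14:30, 15:00-16:00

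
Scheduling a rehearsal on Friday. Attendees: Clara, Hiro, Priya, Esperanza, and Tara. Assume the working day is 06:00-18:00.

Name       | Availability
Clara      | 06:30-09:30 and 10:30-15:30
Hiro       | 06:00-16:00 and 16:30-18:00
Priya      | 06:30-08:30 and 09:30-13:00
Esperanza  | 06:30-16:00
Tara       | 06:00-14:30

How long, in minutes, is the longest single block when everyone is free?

Clara ∩ Hiro: 06:30-09:30, 10:30-15:30.
Clara ∩ Hiro ∩ Priya: 06:30-08:30, 10:30-13:00.
Clara ∩ Hiro ∩ Priya ∩ Esperanza: 06:30-08:30, 10:30-13:00.
Clara ∩ Hiro ∩ Priya ∩ Esperanza ∩ Tara: 06:30-08:30, 10:30-13:00.
Those are the intersection windows.
The longest is 10:30-13:00 at 150 minutes.

150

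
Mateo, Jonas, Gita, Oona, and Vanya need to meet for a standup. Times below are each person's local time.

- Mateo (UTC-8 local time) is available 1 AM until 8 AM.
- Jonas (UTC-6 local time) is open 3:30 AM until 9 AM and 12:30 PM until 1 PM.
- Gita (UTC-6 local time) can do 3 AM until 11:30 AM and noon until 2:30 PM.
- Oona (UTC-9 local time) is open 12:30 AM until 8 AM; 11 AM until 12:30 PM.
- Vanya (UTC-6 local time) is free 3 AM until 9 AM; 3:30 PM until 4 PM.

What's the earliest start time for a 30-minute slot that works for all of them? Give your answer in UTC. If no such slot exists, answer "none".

09:30

Mateo in UTC: 09:00-16:00 (add 8h to convert from UTC-8).
Jonas in UTC: 09:30-15:00, 18:30-19:00 (add 6h to convert from UTC-6).
Gita in UTC: 09:00-17:30, 18:00-20:30 (add 6h to convert from UTC-6).
Oona in UTC: 09:30-17:00, 20:00-21:30 (add 9h to convert from UTC-9).
Vanya in UTC: 09:00-15:00, 21:30-22:00 (add 6h to convert from UTC-6).
Mateo ∩ Jonas: 09:30-15:00.
Mateo ∩ Jonas ∩ Gita: 09:30-15:00.
Mateo ∩ Jonas ∩ Gita ∩ Oona: 09:30-15:00.
Mateo ∩ Jonas ∩ Gita ∩ Oona ∩ Vanya: 09:30-15:00.
Those are the intersection windows.
The first common window of at least 30 minutes is 09:30-15:00, so the earliest start is 09:30.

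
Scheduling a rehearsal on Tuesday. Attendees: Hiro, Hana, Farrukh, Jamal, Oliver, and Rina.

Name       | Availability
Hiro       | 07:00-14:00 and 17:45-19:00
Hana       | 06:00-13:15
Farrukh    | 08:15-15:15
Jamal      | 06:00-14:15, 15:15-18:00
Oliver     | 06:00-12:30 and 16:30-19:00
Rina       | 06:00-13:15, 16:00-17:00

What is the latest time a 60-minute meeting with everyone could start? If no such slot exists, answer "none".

11:30

Hiro ∩ Hana: 07:00-13:15.
Hiro ∩ Hana ∩ Farrukh: 08:15-13:15.
Hiro ∩ Hana ∩ Farrukh ∩ Jamal: 08:15-13:15.
Hiro ∩ Hana ∩ Farrukh ∩ Jamal ∩ Oliver: 08:15-12:30.
Hiro ∩ Hana ∩ Farrukh ∩ Jamal ∩ Oliver ∩ Rina: 08:15-12:30.
The last common window of at least 60 minutes is 08:15-12:30; a 60-minute meeting can start as late as 11:30 and still end by 12:30.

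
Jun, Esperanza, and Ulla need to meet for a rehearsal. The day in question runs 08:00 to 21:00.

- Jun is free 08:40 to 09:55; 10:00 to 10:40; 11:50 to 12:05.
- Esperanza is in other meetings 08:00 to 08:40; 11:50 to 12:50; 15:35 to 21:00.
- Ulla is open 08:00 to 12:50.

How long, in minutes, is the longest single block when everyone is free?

Jun free: 08:40-09:55, 10:00-10:40, 11:50-12:05.
Esperanza free: 08:40-11:50, 12:50-15:35 (invert busy blocks within the working day).
Ulla free: 08:00-12:50.
Jun ∩ Esperanza: 08:40-09:55, 10:00-10:40.
Jun ∩ Esperanza ∩ Ulla: 08:40-09:55, 10:00-10:40.
The longest is 08:40-09:55 at 75 minutes.

75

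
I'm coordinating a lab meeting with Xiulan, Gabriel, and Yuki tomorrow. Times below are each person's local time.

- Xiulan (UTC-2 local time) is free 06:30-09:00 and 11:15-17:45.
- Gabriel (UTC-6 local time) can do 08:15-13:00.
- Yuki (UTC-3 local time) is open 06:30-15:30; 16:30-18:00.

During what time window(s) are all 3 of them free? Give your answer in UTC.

Xiulan in UTC: 08:30-11:00, 13:15-19:45 (add 2h to convert from UTC-2).
Gabriel in UTC: 14:15-19:00 (add 6h to convert from UTC-6).
Yuki in UTC: 09:30-18:30, 19:30-21:00 (add 3h to convert from UTC-3).
Xiulan ∩ Gabriel: 14:15-19:00.
Xiulan ∩ Gabriel ∩ Yuki: 14:15-18:30.

14:15-18:30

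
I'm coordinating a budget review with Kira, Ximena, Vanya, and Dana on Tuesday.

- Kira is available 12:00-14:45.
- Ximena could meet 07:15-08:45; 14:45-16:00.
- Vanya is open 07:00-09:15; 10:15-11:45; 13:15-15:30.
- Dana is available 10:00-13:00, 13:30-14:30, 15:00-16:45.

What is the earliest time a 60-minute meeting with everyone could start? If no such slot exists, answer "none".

Kira ∩ Ximena: ∅.
Kira ∩ Ximena ∩ Vanya: ∅.
Kira ∩ Ximena ∩ Vanya ∩ Dana: ∅.
There is no time when everyone is free.
No common window is at least 60 minutes long.

none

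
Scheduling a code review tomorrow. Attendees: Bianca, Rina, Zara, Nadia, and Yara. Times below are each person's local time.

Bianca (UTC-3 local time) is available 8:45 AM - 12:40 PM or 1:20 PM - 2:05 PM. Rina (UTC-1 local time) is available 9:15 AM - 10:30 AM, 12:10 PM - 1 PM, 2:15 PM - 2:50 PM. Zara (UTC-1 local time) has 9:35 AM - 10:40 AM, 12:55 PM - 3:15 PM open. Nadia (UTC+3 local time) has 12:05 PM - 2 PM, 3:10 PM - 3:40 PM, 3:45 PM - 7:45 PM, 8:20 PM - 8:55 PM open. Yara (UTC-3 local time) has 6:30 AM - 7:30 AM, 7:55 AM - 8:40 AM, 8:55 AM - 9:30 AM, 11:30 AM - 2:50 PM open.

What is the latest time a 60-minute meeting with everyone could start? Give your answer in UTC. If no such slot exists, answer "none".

none

Bianca in UTC: 11:45-15:40, 16:20-17:05 (add 3h to convert from UTC-3).
Rina in UTC: 10:15-11:30, 13:10-14:00, 15:15-15:50 (add 1h to convert from UTC-1).
Zara in UTC: 10:35-11:40, 13:55-16:15 (add 1h to convert from UTC-1).
Nadia in UTC: 09:05-11:00, 12:10-12:40, 12:45-16:45, 17:20-17:55 (subtract 3h to convert from UTC+3).
Yara in UTC: 09:30-10:30, 10:55-11:40, 11:55-12:30, 14:30-17:50 (add 3h to convert from UTC-3).
Bianca ∩ Rina: 13:10-14:00, 15:15-15:40.
Bianca ∩ Rina ∩ Zara: 13:55-14:00, 15:15-15:40.
Bianca ∩ Rina ∩ Zara ∩ Nadia: 13:55-14:00, 15:15-15:40.
Bianca ∩ Rina ∩ Zara ∩ Nadia ∩ Yara: 15:15-15:40.
No common window is at least 60 minutes long.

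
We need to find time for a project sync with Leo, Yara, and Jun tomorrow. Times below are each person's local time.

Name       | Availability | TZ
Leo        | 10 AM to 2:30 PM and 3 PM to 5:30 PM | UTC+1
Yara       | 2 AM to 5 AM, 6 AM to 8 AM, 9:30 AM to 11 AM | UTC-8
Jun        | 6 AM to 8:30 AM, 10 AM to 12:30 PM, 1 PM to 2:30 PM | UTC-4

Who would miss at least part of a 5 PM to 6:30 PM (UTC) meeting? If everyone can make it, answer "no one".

Leo in UTC: 09:00-13:30, 14:00-16:30 (subtract 1h to convert from UTC+1).
Yara in UTC: 10:00-13:00, 14:00-16:00, 17:30-19:00 (add 8h to convert from UTC-8).
Jun in UTC: 10:00-12:30, 14:00-16:30, 17:00-18:30 (add 4h to convert from UTC-4).
Leo: not fully free for 17:00-18:30. Yara: not fully free for 17:00-18:30. Jun: free for 17:00-18:30.

Leo, Yara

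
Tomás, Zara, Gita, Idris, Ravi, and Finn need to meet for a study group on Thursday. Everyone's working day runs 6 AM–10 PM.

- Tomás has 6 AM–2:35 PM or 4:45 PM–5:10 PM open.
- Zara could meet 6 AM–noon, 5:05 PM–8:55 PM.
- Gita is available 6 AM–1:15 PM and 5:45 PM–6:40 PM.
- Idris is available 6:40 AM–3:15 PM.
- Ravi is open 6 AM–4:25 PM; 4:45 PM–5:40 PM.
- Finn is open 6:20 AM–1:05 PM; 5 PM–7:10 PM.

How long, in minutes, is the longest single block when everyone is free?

320

Tomás ∩ Zara: 06:00-12:00, 17:05-17:10.
Tomás ∩ Zara ∩ Gita: 06:00-12:00.
Tomás ∩ Zara ∩ Gita ∩ Idris: 06:40-12:00.
Tomás ∩ Zara ∩ Gita ∩ Idris ∩ Ravi: 06:40-12:00.
Tomás ∩ Zara ∩ Gita ∩ Idris ∩ Ravi ∩ Finn: 06:40-12:00.
The longest is 06:40-12:00 at 320 minutes.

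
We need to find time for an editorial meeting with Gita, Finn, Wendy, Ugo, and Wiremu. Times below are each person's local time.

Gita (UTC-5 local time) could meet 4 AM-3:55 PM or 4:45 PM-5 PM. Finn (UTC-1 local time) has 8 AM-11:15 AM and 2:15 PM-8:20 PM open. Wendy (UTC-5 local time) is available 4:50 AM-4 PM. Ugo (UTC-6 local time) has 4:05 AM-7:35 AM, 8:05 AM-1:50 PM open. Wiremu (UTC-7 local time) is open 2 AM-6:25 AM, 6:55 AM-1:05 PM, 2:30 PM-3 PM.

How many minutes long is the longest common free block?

275

Gita in UTC: 09:00-20:55, 21:45-22:00 (add 5h to convert from UTC-5).
Finn in UTC: 09:00-12:15, 15:15-21:20 (add 1h to convert from UTC-1).
Wendy in UTC: 09:50-21:00 (add 5h to convert from UTC-5).
Ugo in UTC: 10:05-13:35, 14:05-19:50 (add 6h to convert from UTC-6).
Wiremu in UTC: 09:00-13:25, 13:55-20:05, 21:30-22:00 (add 7h to convert from UTC-7).
Gita ∩ Finn: 09:00-12:15, 15:15-20:55.
Gita ∩ Finn ∩ Wendy: 09:50-12:15, 15:15-20:55.
Gita ∩ Finn ∩ Wendy ∩ Ugo: 10:05-12:15, 15:15-19:50.
Gita ∩ Finn ∩ Wendy ∩ Ugo ∩ Wiremu: 10:05-12:15, 15:15-19:50.
So the common availability across everyone is 10:05-12:15, 15:15-19:50.
The longest is 15:15-19:50 at 275 minutes.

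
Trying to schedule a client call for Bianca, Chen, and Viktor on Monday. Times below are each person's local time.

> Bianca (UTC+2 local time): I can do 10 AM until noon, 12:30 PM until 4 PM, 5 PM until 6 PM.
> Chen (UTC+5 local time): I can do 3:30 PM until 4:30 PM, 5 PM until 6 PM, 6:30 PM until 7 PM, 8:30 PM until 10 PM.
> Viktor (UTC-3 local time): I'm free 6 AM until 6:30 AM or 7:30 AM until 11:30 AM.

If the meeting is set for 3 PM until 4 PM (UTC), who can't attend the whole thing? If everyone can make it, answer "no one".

Chen, Viktor

Bianca in UTC: 08:00-10:00, 10:30-14:00, 15:00-16:00 (subtract 2h to convert from UTC+2).
Chen in UTC: 10:30-11:30, 12:00-13:00, 13:30-14:00, 15:30-17:00 (subtract 5h to convert from UTC+5).
Viktor in UTC: 09:00-09:30, 10:30-14:30 (add 3h to convert from UTC-3).
Bianca: free for 15:00-16:00. Chen: not fully free for 15:00-16:00. Viktor: not fully free for 15:00-16:00.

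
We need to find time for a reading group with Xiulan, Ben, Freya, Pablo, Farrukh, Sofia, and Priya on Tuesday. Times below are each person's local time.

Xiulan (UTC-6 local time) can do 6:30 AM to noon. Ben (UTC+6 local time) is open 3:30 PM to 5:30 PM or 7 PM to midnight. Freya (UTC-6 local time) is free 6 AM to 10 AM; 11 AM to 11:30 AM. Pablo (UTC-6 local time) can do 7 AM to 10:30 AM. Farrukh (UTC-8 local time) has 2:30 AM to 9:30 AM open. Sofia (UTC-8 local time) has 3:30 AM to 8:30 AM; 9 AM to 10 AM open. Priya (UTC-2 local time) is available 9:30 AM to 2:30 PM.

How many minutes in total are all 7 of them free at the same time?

180

Xiulan in UTC: 12:30-18:00 (add 6h to convert from UTC-6).
Ben in UTC: 09:30-11:30, 13:00-18:00 (subtract 6h to convert from UTC+6).
Freya in UTC: 12:00-16:00, 17:00-17:30 (add 6h to convert from UTC-6).
Pablo in UTC: 13:00-16:30 (add 6h to convert from UTC-6).
Farrukh in UTC: 10:30-17:30 (add 8h to convert from UTC-8).
Sofia in UTC: 11:30-16:30, 17:00-18:00 (add 8h to convert from UTC-8).
Priya in UTC: 11:30-16:30 (add 2h to convert from UTC-2).
Xiulan ∩ Ben: 13:00-18:00.
Xiulan ∩ Ben ∩ Freya: 13:00-16:00, 17:00-17:30.
Xiulan ∩ Ben ∩ Freya ∩ Pablo: 13:00-16:00.
Xiulan ∩ Ben ∩ Freya ∩ Pablo ∩ Farrukh: 13:00-16:00.
Xiulan ∩ Ben ∩ Freya ∩ Pablo ∩ Farrukh ∩ Sofia: 13:00-16:00.
Xiulan ∩ Ben ∩ Freya ∩ Pablo ∩ Farrukh ∩ Sofia ∩ Priya: 13:00-16:00.
That's a single block of 180 minutes.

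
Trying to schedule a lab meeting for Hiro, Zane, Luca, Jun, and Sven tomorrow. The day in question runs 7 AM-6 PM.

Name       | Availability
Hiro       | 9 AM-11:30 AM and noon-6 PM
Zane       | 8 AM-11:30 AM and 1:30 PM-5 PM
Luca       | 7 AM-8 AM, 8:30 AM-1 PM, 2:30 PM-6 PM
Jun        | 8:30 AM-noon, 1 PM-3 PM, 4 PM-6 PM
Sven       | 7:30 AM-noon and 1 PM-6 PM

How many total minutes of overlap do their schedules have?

240

Hiro ∩ Zane: 09:00-11:30, 13:30-17:00.
Hiro ∩ Zane ∩ Luca: 09:00-11:30, 14:30-17:00.
Hiro ∩ Zane ∩ Luca ∩ Jun: 09:00-11:30, 14:30-15:00, 16:00-17:00.
Hiro ∩ Zane ∩ Luca ∩ Jun ∩ Sven: 09:00-11:30, 14:30-15:00, 16:00-17:00.
Those are the intersection windows.
Summing the common windows: 150 + 30 + 60 = 240 minutes.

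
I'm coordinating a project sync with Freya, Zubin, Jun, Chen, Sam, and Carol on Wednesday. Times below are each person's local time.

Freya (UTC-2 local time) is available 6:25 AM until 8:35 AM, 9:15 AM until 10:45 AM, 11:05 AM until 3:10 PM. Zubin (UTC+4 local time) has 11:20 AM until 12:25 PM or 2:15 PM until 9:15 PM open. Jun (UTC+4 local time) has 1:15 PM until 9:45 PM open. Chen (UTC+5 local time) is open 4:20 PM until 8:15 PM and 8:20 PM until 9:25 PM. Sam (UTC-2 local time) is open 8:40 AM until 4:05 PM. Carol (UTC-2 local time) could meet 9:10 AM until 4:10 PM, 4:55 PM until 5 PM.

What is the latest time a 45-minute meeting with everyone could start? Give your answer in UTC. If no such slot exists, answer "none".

Freya in UTC: 08:25-10:35, 11:15-12:45, 13:05-17:10 (add 2h to convert from UTC-2).
Zubin in UTC: 07:20-08:25, 10:15-17:15 (subtract 4h to convert from UTC+4).
Jun in UTC: 09:15-17:45 (subtract 4h to convert from UTC+4).
Chen in UTC: 11:20-15:15, 15:20-16:25 (subtract 5h to convert from UTC+5).
Sam in UTC: 10:40-18:05 (add 2h to convert from UTC-2).
Carol in UTC: 11:10-18:10, 18:55-19:00 (add 2h to convert from UTC-2).
Freya ∩ Zubin: 10:15-10:35, 11:15-12:45, 13:05-17:10.
Freya ∩ Zubin ∩ Jun: 10:15-10:35, 11:15-12:45, 13:05-17:10.
Freya ∩ Zubin ∩ Jun ∩ Chen: 11:20-12:45, 13:05-15:15, 15:20-16:25.
Freya ∩ Zubin ∩ Jun ∩ Chen ∩ Sam: 11:20-12:45, 13:05-15:15, 15:20-16:25.
Freya ∩ Zubin ∩ Jun ∩ Chen ∩ Sam ∩ Carol: 11:20-12:45, 13:05-15:15, 15:20-16:25.
So the common availability across everyone is 11:20-12:45, 13:05-15:15, 15:20-16:25.
The last common window of at least 45 minutes is 15:20-16:25; a 45-minute meeting can start as late as 15:40 and still end by 16:25.

15:40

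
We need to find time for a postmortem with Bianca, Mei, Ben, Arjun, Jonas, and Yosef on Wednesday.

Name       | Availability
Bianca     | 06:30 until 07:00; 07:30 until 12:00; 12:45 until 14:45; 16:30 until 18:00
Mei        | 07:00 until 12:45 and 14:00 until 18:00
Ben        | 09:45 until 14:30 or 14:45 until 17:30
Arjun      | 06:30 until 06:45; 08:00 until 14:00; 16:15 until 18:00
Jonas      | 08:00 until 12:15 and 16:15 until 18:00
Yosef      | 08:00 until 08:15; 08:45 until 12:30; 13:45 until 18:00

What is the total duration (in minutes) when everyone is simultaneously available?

Bianca ∩ Mei: 07:30-12:00, 14:00-14:45, 16:30-18:00.
Bianca ∩ Mei ∩ Ben: 09:45-12:00, 14:00-14:30, 16:30-17:30.
Bianca ∩ Mei ∩ Ben ∩ Arjun: 09:45-12:00, 16:30-17:30.
Bianca ∩ Mei ∩ Ben ∩ Arjun ∩ Jonas: 09:45-12:00, 16:30-17:30.
Bianca ∩ Mei ∩ Ben ∩ Arjun ∩ Jonas ∩ Yosef: 09:45-12:00, 16:30-17:30.
Summing the common windows: 135 + 60 = 195 minutes.

195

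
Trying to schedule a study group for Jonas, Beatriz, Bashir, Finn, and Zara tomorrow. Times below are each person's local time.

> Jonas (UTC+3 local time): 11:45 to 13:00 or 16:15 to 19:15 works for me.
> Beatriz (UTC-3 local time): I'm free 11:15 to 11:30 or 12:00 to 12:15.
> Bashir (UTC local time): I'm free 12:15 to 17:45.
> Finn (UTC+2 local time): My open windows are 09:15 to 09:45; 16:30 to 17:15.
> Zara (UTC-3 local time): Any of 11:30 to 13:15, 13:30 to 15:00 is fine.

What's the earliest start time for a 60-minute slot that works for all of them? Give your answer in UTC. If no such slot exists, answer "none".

Jonas in UTC: 08:45-10:00, 13:15-16:15 (subtract 3h to convert from UTC+3).
Beatriz in UTC: 14:15-14:30, 15:00-15:15 (add 3h to convert from UTC-3).
Bashir in UTC: 12:15-17:45.
Finn in UTC: 07:15-07:45, 14:30-15:15 (subtract 2h to convert from UTC+2).
Zara in UTC: 14:30-16:15, 16:30-18:00 (add 3h to convert from UTC-3).
Jonas ∩ Beatriz: 14:15-14:30, 15:00-15:15.
Jonas ∩ Beatriz ∩ Bashir: 14:15-14:30, 15:00-15:15.
Jonas ∩ Beatriz ∩ Bashir ∩ Finn: 15:00-15:15.
Jonas ∩ Beatriz ∩ Bashir ∩ Finn ∩ Zara: 15:00-15:15.
No common window is at least 60 minutes long.

none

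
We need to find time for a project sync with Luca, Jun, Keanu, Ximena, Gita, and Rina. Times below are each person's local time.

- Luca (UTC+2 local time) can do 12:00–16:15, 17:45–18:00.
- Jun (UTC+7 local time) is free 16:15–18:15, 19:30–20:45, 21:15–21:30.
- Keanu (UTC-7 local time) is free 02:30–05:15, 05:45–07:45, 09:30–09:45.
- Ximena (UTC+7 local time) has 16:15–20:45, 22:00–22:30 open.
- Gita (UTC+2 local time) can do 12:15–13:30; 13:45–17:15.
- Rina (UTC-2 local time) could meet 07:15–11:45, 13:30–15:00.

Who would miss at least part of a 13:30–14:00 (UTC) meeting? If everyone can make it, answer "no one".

Luca in UTC: 10:00-14:15, 15:45-16:00 (subtract 2h to convert from UTC+2).
Jun in UTC: 09:15-11:15, 12:30-13:45, 14:15-14:30 (subtract 7h to convert from UTC+7).
Keanu in UTC: 09:30-12:15, 12:45-14:45, 16:30-16:45 (add 7h to convert from UTC-7).
Ximena in UTC: 09:15-13:45, 15:00-15:30 (subtract 7h to convert from UTC+7).
Gita in UTC: 10:15-11:30, 11:45-15:15 (subtract 2h to convert from UTC+2).
Rina in UTC: 09:15-13:45, 15:30-17:00 (add 2h to convert from UTC-2).
Luca: free for 13:30-14:00. Jun: not fully free for 13:30-14:00. Keanu: free for 13:30-14:00. Ximena: not fully free for 13:30-14:00. Gita: free for 13:30-14:00. Rina: not fully free for 13:30-14:00.

Jun, Rina, Ximena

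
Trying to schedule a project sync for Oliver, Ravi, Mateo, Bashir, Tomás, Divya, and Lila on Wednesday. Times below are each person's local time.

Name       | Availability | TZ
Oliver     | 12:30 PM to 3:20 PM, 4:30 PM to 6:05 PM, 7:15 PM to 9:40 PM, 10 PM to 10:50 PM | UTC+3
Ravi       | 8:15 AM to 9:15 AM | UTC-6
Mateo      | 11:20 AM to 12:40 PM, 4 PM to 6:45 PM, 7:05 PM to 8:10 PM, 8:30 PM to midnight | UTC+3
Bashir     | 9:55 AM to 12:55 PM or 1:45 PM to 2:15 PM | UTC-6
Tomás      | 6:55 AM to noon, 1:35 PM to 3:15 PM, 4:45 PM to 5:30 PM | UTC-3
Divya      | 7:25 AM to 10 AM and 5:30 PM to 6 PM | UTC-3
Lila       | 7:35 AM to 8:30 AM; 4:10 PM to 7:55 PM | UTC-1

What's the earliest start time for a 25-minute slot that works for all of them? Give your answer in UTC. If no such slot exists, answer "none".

none

Oliver in UTC: 09:30-12:20, 13:30-15:05, 16:15-18:40, 19:00-19:50 (subtract 3h to convert from UTC+3).
Ravi in UTC: 14:15-15:15 (add 6h to convert from UTC-6).
Mateo in UTC: 08:20-09:40, 13:00-15:45, 16:05-17:10, 17:30-21:00 (subtract 3h to convert from UTC+3).
Bashir in UTC: 15:55-18:55, 19:45-20:15 (add 6h to convert from UTC-6).
Tomás in UTC: 09:55-15:00, 16:35-18:15, 19:45-20:30 (add 3h to convert from UTC-3).
Divya in UTC: 10:25-13:00, 20:30-21:00 (add 3h to convert from UTC-3).
Lila in UTC: 08:35-09:30, 17:10-20:55 (add 1h to convert from UTC-1).
Oliver ∩ Ravi: 14:15-15:05.
Oliver ∩ Ravi ∩ Mateo: 14:15-15:05.
Oliver ∩ Ravi ∩ Mateo ∩ Bashir: ∅.
Oliver ∩ Ravi ∩ Mateo ∩ Bashir ∩ Tomás: ∅.
Oliver ∩ Ravi ∩ Mateo ∩ Bashir ∩ Tomás ∩ Divya: ∅.
Oliver ∩ Ravi ∩ Mateo ∩ Bashir ∩ Tomás ∩ Divya ∩ Lila: ∅.
There is no time when everyone is free.
No common window is at least 25 minutes long.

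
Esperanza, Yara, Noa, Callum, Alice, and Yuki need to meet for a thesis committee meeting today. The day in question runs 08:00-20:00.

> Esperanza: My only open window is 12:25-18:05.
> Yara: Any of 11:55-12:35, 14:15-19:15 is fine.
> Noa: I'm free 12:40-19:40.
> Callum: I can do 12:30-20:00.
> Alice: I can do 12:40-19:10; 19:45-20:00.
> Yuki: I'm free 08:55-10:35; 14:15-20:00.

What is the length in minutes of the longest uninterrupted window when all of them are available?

230

Esperanza ∩ Yara: 12:25-12:35, 14:15-18:05.
Esperanza ∩ Yara ∩ Noa: 14:15-18:05.
Esperanza ∩ Yara ∩ Noa ∩ Callum: 14:15-18:05.
Esperanza ∩ Yara ∩ Noa ∩ Callum ∩ Alice: 14:15-18:05.
Esperanza ∩ Yara ∩ Noa ∩ Callum ∩ Alice ∩ Yuki: 14:15-18:05.
The longest is 14:15-18:05 at 230 minutes.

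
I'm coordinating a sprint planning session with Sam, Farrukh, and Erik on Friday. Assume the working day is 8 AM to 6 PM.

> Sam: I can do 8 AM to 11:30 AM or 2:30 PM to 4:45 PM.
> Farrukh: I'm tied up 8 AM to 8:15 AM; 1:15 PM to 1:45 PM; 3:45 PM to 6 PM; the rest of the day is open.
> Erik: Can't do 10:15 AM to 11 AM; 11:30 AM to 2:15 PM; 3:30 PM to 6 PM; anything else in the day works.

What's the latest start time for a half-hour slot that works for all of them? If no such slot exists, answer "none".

Sam free: 08:00-11:30, 14:30-16:45.
Farrukh free: 08:15-13:15, 13:45-15:45 (invert busy blocks within the working day).
Erik free: 08:00-10:15, 11:00-11:30, 14:15-15:30 (invert busy blocks within the working day).
Sam ∩ Farrukh: 08:15-11:30, 14:30-15:45.
Sam ∩ Farrukh ∩ Erik: 08:15-10:15, 11:00-11:30, 14:30-15:30.
The last common window of at least 30 minutes is 14:30-15:30; a 30-minute meeting can start as late as 15:00 and still end by 15:30.

15:00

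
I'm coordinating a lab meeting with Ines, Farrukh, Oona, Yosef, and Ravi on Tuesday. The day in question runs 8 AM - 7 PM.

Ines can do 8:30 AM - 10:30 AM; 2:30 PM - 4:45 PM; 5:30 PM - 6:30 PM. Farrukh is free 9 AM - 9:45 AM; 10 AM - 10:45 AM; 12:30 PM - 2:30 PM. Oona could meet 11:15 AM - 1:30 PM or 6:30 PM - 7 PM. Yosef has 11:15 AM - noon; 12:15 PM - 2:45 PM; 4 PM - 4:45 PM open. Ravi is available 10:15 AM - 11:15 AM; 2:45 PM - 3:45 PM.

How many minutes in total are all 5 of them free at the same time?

0

Ines ∩ Farrukh: 09:00-09:45, 10:00-10:30.
Ines ∩ Farrukh ∩ Oona: ∅.
Ines ∩ Farrukh ∩ Oona ∩ Yosef: ∅.
Ines ∩ Farrukh ∩ Oona ∩ Yosef ∩ Ravi: ∅.
There is no time when everyone is free.
There is no common window, so the total is 0 minutes.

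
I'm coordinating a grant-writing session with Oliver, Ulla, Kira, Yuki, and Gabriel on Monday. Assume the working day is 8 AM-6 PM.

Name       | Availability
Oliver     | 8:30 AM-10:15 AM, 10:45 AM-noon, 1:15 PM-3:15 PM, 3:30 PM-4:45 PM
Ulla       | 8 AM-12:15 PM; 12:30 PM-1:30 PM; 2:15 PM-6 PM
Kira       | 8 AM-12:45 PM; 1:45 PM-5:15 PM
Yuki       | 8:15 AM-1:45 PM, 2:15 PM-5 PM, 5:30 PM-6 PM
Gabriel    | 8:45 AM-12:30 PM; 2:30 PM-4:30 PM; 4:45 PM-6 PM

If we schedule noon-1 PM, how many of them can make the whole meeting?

Yuki can make the full 12:00-13:00 slot — that's 1.

1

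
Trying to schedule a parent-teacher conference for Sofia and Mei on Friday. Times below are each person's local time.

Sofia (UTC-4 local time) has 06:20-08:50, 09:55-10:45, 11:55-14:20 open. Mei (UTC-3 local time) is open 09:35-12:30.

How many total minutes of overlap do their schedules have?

65

Sofia in UTC: 10:20-12:50, 13:55-14:45, 15:55-18:20 (add 4h to convert from UTC-4).
Mei in UTC: 12:35-15:30 (add 3h to convert from UTC-3).
Sofia ∩ Mei: 12:35-12:50, 13:55-14:45.
Summing the common windows: 15 + 50 = 65 minutes.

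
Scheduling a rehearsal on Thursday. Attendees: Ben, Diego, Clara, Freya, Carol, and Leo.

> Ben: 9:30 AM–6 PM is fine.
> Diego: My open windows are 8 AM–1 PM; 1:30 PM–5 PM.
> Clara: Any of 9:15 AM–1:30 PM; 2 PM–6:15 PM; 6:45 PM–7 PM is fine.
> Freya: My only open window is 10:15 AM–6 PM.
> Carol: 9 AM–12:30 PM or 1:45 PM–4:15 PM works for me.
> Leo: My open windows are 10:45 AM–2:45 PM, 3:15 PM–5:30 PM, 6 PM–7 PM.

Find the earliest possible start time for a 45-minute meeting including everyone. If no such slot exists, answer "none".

Ben ∩ Diego: 09:30-13:00, 13:30-17:00.
Ben ∩ Diego ∩ Clara: 09:30-13:00, 14:00-17:00.
Ben ∩ Diego ∩ Clara ∩ Freya: 10:15-13:00, 14:00-17:00.
Ben ∩ Diego ∩ Clara ∩ Freya ∩ Carol: 10:15-12:30, 14:00-16:15.
Ben ∩ Diego ∩ Clara ∩ Freya ∩ Carol ∩ Leo: 10:45-12:30, 14:00-14:45, 15:15-16:15.
The first common window of at least 45 minutes is 10:45-12:30, so the earliest start is 10:45.

10:45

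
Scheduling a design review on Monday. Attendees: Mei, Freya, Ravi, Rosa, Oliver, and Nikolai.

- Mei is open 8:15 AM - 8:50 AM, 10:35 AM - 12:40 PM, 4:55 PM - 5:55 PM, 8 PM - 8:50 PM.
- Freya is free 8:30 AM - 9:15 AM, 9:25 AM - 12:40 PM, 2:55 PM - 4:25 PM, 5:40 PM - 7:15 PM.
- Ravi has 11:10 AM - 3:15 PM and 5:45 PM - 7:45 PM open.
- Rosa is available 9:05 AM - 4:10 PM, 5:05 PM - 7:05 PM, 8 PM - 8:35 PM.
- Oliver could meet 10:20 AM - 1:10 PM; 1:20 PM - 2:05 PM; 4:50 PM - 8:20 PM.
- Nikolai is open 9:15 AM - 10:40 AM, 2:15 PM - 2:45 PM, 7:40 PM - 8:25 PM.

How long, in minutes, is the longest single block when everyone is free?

Mei ∩ Freya: 08:30-08:50, 10:35-12:40, 17:40-17:55.
Mei ∩ Freya ∩ Ravi: 11:10-12:40, 17:45-17:55.
Mei ∩ Freya ∩ Ravi ∩ Rosa: 11:10-12:40, 17:45-17:55.
Mei ∩ Freya ∩ Ravi ∩ Rosa ∩ Oliver: 11:10-12:40, 17:45-17:55.
Mei ∩ Freya ∩ Ravi ∩ Rosa ∩ Oliver ∩ Nikolai: ∅.
There is no time when everyone is free.
No common window exists, so the longest block is 0 minutes.

0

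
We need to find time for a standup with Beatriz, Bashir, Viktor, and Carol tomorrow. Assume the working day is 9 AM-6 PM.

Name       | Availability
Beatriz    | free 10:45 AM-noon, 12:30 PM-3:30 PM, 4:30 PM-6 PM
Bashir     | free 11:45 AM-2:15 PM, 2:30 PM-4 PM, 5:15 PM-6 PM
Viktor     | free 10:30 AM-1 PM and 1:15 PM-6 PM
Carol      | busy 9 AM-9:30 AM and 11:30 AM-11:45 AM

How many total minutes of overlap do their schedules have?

210

Beatriz free: 10:45-12:00, 12:30-15:30, 16:30-18:00.
Bashir free: 11:45-14:15, 14:30-16:00, 17:15-18:00.
Viktor free: 10:30-13:00, 13:15-18:00.
Carol free: 09:30-11:30, 11:45-18:00 (invert busy blocks within the working day).
Beatriz ∩ Bashir: 11:45-12:00, 12:30-14:15, 14:30-15:30, 17:15-18:00.
Beatriz ∩ Bashir ∩ Viktor: 11:45-12:00, 12:30-13:00, 13:15-14:15, 14:30-15:30, 17:15-18:00.
Beatriz ∩ Bashir ∩ Viktor ∩ Carol: 11:45-12:00, 12:30-13:00, 13:15-14:15, 14:30-15:30, 17:15-18:00.
Summing the common windows: 15 + 30 + 60 + 60 + 45 = 210 minutes.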